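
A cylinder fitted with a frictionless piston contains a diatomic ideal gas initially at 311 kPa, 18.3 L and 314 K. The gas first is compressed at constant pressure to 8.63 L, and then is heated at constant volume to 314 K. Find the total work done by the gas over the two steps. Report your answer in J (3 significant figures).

W_total ≈ -3010 J

Step 1 (isobaric): W = PΔV = (311 kPa)(8.63 − 18.3 L) = -3007 J.
Step 2 (isochoric): W = 0 (constant volume).
W_total = -3007 + 0 = -3007 J.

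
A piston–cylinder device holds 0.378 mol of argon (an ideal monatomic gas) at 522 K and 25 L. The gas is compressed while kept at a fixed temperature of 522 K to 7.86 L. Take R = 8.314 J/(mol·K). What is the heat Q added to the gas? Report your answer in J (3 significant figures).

Isothermal ⇒ ΔU = 0, so Q = W = nRT ln(V₂/V₁).
Q = (0.378)(8.314)(522) ln(7.86/25) = 1640 × -1.157 = -1898 J.

Q ≈ -1900 J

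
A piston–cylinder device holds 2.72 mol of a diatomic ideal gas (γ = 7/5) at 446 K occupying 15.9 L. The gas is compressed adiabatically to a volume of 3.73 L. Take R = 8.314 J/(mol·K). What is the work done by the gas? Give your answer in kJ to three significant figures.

W ≈ -19.8 kJ

Adiabatic: TV^(γ−1) = const with γ = 7/5.
T₂ = T₁ (V₁/V₂)^(γ−1) = 446 × (15.9/3.73)^0.4 = 446 × 1.786 = 796.5 K.
W_by = nCᵥ(T₁ − T₂) = (2.72)(20.79)(446 − 796.5) = -19818 J.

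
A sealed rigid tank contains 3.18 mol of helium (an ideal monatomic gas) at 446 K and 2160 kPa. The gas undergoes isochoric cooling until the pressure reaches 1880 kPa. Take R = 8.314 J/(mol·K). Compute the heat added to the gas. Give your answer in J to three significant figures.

Q ≈ -2290 J

Constant volume ⇒ W = 0, so Q = ΔU = nCᵥΔT with Cᵥ = 3R/2 = 12.47 J/(mol·K).
At constant V, T₂/T₁ = P₂/P₁ ⇒ ΔT = T₁(P₂/P₁ − 1) = 446·(1880/2160 − 1) = -57.81 K.
ΔU = (3.18)(12.47)(-57.81) = -2293 J.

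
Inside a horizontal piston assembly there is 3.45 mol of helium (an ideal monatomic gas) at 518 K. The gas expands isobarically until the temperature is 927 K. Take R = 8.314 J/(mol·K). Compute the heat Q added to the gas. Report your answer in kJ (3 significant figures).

Isobaric: W = nRΔT = (3.45)(8.314)(409) = 11731 J.
ΔU = nCᵥΔT with Cᵥ = 3R/2: ΔU = (3.45)(12.47)(409) = 17597 J.
Q = ΔU + W = 17597 + 11731 = 29329 J.

Q ≈ 29.3 kJ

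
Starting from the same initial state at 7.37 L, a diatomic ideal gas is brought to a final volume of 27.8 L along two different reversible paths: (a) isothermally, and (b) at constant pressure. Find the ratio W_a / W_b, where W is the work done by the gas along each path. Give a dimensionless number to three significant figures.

Path (a) isothermal: W = P₁V₁ ln(V₂/V₁) → W_a/(P₁V₁) = 1.328.
Path (b) isobaric: W = P₁(V₂ − V₁) → W_b/(P₁V₁) = 2.772.
W_a / W_b = 1.328 / 2.772 = 0.4789.

W_a / W_b ≈ 0.479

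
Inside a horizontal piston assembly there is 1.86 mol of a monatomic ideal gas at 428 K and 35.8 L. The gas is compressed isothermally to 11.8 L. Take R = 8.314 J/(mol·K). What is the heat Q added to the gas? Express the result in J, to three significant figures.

Isothermal ⇒ ΔU = 0, so Q = W = nRT ln(V₂/V₁).
Q = (1.86)(8.314)(428) ln(11.8/35.8) = 6619 × -1.11 = -7346 J.

Q ≈ -7350 J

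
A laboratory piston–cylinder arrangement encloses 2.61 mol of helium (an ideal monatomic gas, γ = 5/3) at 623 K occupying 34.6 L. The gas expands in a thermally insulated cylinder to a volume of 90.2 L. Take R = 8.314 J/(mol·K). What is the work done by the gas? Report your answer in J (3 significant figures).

Adiabatic: TV^(γ−1) = const with γ = 5/3.
T₂ = T₁ (V₁/V₂)^(γ−1) = 623 × (34.6/90.2)^0.667 = 623 × 0.5279 = 328.9 K.
W_by = nCᵥ(T₁ − T₂) = (2.61)(12.47)(623 − 328.9) = 9573 J.

W ≈ 9570 J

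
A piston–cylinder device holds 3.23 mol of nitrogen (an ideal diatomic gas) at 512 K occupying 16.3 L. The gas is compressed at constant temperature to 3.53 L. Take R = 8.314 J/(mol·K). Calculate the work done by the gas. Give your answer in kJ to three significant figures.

W ≈ -21.0 kJ

Isothermal: W = nRT ln(V₂/V₁).
W = (3.23)(8.314)(512) × ln(3.53/16.3)
  = 13749 × -1.53
W_by_gas = -21035 J.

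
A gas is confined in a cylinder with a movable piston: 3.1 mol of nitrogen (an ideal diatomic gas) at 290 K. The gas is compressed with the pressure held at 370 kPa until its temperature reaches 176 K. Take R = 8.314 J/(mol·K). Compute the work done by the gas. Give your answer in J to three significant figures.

W ≈ -2940 J

Isobaric: W = P ΔV = nR ΔT.
W = (3.1)(8.314)(176 − 290) = -2938 J.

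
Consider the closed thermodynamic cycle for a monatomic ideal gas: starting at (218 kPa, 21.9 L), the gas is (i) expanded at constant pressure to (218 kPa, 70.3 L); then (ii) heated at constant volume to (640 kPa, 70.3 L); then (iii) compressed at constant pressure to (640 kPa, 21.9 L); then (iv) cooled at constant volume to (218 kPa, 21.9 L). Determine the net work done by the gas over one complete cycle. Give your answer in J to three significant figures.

Constant-volume legs do no work.
W(i) = (218)(70.3 − 21.9) = 10551 J; W(iii) = (640)(21.9 − 70.3) = -30976 J.
W_net = 10551 − 30976 = -20425 J (the counter-clockwise enclosed area).

W_net ≈ -20400 J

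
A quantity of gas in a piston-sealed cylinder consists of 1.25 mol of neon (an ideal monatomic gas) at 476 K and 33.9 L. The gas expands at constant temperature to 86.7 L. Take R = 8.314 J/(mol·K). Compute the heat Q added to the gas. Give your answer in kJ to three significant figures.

Q ≈ 4.65 kJ

Isothermal ⇒ ΔU = 0, so Q = W = nRT ln(V₂/V₁).
Q = (1.25)(8.314)(476) ln(86.7/33.9) = 4947 × 0.939 = 4645 J.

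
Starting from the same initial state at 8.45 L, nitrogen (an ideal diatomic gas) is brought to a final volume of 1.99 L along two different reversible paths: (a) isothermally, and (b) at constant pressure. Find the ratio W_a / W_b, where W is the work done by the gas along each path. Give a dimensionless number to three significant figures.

W_a / W_b ≈ 1.89

Path (a) isothermal: W = P₁V₁ ln(V₂/V₁) → W_a/(P₁V₁) = -1.446.
Path (b) isobaric: W = P₁(V₂ − V₁) → W_b/(P₁V₁) = -0.7645.
W_a / W_b = -1.446 / -0.7645 = 1.891.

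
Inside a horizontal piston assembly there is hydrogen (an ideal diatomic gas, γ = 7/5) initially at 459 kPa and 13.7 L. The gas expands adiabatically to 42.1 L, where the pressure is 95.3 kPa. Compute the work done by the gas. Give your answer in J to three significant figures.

Adiabatic: W = (P₁V₁ − P₂V₂)/(γ − 1) with γ = 7/5.
P₁V₁ = 6288 J, P₂V₂ = 4012 J.
W = (6288 − 4012) / 0.4 = 5690 J.

W ≈ 5690 J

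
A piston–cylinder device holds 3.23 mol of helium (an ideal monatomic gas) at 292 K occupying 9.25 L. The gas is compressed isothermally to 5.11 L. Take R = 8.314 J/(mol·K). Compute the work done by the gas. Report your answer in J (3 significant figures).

Isothermal: W = nRT ln(V₂/V₁).
W = (3.23)(8.314)(292) × ln(5.11/9.25)
  = 7841 × -0.5934
W_by_gas = -4653 J.

W ≈ -4650 J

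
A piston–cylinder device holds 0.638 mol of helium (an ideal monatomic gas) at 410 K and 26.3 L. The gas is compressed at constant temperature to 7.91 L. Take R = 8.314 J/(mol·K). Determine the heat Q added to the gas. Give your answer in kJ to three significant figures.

Q ≈ -2.61 kJ

Isothermal ⇒ ΔU = 0, so Q = W = nRT ln(V₂/V₁).
Q = (0.638)(8.314)(410) ln(7.91/26.3) = 2175 × -1.201 = -2613 J.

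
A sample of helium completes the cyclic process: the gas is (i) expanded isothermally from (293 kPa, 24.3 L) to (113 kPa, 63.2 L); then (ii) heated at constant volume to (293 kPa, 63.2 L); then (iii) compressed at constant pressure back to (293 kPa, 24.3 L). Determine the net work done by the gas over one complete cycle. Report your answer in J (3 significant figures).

Leg (i): W = PᵢVᵢ ln(V_f/Vᵢ) = (7120) ln(63.2/24.3) = 6805 J.
Leg (ii): W = 0.
Leg (iii): W = PΔV = (293)(24.3 − 63.2) = -11398 J.
W_net = 6805 − 11398 = -4592 J.

W_net ≈ -4590 J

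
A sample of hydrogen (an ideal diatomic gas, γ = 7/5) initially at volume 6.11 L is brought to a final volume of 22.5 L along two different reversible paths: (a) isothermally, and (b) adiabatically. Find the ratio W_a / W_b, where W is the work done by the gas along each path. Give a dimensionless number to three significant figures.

Path (a) isothermal: W = P₁V₁ ln(V₂/V₁) → W_a/(P₁V₁) = 1.304.
Path (b) adiabatic: W = P₁V₁(1 − (V₁/V₂)^(γ−1))/(γ−1) → W_b/(P₁V₁) = 1.016.
W_a / W_b = 1.304 / 1.016 = 1.283.

W_a / W_b ≈ 1.28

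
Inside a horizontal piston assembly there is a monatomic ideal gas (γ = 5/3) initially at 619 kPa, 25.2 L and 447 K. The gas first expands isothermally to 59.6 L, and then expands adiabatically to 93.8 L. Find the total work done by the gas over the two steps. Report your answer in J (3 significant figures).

W_total ≈ 19500 J

Step 1 (isothermal): W = P₁V₁ ln(V₂/V₁) = (15599) ln(59.6/25.2) = 13428 J.
After step 1: P = 261.7 kPa, V = 59.6 L, T = 447 K.
Step 2 (adiabatic): W = (P₁V₁ − P₂V₂)/(γ−1) = (15599 − 11529)/0.667 = 6105 J.
W_total = 13428 + 6105 = 19533 J.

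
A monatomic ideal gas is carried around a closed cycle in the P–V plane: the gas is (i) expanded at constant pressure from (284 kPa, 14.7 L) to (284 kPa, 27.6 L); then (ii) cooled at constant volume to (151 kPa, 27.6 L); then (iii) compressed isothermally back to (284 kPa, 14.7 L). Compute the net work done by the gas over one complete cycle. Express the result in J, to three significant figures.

Leg (i): W = PΔV = (284)(27.6 − 14.7) = 3664 J.
Leg (ii): W = 0.
Leg (iii): W = PᵢVᵢ ln(V_f/Vᵢ) = (4168) ln(14.7/27.6) = -2625 J.
W_net = 3664 − 2625 = 1038 J.

W_net ≈ 1040 J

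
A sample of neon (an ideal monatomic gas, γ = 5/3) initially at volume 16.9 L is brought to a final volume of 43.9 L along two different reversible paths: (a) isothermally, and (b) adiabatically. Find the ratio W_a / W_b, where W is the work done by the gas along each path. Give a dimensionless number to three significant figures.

W_a / W_b ≈ 1.35

Path (a) isothermal: W = P₁V₁ ln(V₂/V₁) → W_a/(P₁V₁) = 0.9546.
Path (b) adiabatic: W = P₁V₁(1 − (V₁/V₂)^(γ−1))/(γ−1) → W_b/(P₁V₁) = 0.7062.
W_a / W_b = 0.9546 / 0.7062 = 1.352.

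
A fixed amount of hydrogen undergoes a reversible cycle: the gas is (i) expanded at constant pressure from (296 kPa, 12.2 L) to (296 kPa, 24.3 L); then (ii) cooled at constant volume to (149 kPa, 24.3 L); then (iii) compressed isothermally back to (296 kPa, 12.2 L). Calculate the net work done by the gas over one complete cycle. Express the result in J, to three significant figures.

Leg (i): W = PΔV = (296)(24.3 − 12.2) = 3582 J.
Leg (ii): W = 0.
Leg (iii): W = PᵢVᵢ ln(V_f/Vᵢ) = (3621) ln(12.2/24.3) = -2495 J.
W_net = 3582 − 2495 = 1087 J.

W_net ≈ 1090 J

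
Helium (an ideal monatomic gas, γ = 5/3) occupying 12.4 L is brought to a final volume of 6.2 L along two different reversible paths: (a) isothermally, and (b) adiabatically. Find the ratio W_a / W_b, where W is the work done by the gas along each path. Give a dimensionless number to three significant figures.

W_a / W_b ≈ 0.787

Path (a) isothermal: W = P₁V₁ ln(V₂/V₁) → W_a/(P₁V₁) = -0.6931.
Path (b) adiabatic: W = P₁V₁(1 − (V₁/V₂)^(γ−1))/(γ−1) → W_b/(P₁V₁) = -0.8811.
W_a / W_b = -0.6931 / -0.8811 = 0.7867.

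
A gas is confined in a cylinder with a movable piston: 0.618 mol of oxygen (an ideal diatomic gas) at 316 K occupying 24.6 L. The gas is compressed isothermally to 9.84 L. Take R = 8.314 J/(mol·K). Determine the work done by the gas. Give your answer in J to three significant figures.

W ≈ -1490 J

Isothermal: W = nRT ln(V₂/V₁).
W = (0.618)(8.314)(316) × ln(9.84/24.6)
  = 1624 × -0.9163
W_by_gas = -1488 J.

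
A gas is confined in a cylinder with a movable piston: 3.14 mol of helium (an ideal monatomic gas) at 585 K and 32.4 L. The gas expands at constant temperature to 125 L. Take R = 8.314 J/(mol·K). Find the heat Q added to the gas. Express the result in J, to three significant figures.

Q ≈ 20600 J

Isothermal ⇒ ΔU = 0, so Q = W = nRT ln(V₂/V₁).
Q = (3.14)(8.314)(585) ln(125/32.4) = 15272 × 1.35 = 20620 J.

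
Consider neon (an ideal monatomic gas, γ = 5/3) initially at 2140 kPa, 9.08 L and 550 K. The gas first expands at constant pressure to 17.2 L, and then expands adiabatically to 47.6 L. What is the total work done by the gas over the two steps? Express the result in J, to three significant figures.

Step 1 (isobaric): W = PΔV = (2140 kPa)(17.2 − 9.08 L) = 17377 J.
After step 1: P = 2140 kPa, V = 17.2 L, T = 1042 K.
Step 2 (adiabatic): W = (P₁V₁ − P₂V₂)/(γ−1) = (36808 − 18673)/0.667 = 27202 J.
W_total = 17377 + 27202 = 44579 J.

W_total ≈ 44600 J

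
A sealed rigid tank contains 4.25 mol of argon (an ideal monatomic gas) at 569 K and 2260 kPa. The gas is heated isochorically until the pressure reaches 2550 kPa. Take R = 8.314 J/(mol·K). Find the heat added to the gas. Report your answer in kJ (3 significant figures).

Constant volume ⇒ W = 0, so Q = ΔU = nCᵥΔT with Cᵥ = 3R/2 = 12.47 J/(mol·K).
At constant V, T₂/T₁ = P₂/P₁ ⇒ ΔT = T₁(P₂/P₁ − 1) = 569·(2550/2260 − 1) = 73.01 K.
ΔU = (4.25)(12.47)(73.01) = 3870 J.

Q ≈ 3.87 kJ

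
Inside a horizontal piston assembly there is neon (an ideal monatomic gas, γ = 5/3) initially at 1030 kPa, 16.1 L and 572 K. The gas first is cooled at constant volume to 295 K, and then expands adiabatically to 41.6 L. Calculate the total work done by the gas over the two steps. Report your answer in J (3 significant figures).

Step 1 (isochoric): W = 0 (constant volume).
After step 1: P = 531.2 kPa (V unchanged).
Step 2 (adiabatic): W = (P₁V₁ − P₂V₂)/(γ−1) = (8552 − 4542)/0.667 = 6016 J.
W_total = 0 + 6016 = 6016 J.

W_total ≈ 6020 J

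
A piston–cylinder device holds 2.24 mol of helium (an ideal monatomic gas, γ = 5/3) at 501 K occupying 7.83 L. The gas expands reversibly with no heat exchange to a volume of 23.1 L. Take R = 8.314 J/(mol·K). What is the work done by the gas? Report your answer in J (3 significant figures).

W ≈ 7190 J

Adiabatic: TV^(γ−1) = const with γ = 5/3.
T₂ = T₁ (V₁/V₂)^(γ−1) = 501 × (7.83/23.1)^0.667 = 501 × 0.4861 = 243.6 K.
W_by = nCᵥ(T₁ − T₂) = (2.24)(12.47)(501 − 243.6) = 7192 J.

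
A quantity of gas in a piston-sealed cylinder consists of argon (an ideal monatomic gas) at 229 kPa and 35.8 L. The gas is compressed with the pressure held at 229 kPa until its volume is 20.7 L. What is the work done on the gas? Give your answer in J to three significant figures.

W ≈ 3460 J

Isobaric: W = P ΔV.
W = (229 kPa)(20.7 − 35.8 L) = (229)(-15.1) = -3458 J.
Work on gas = −W_by = 3458 J.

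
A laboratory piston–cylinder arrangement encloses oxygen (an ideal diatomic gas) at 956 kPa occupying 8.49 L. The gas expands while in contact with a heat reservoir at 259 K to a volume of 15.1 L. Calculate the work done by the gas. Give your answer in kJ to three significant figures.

W ≈ 4.67 kJ

Isothermal: W = nRT ln(V₂/V₁) = P₁V₁ ln(V₂/V₁).
P₁V₁ = (956 kPa)(8.49 L) = 8116 J.
W = 8116 × ln(15.1/8.49) = 8116 × 0.5758
W_by_gas = 4673 J.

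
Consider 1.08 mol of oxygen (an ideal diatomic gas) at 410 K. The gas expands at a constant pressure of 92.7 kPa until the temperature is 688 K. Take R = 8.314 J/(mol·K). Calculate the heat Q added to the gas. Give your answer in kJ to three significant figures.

Q ≈ 8.74 kJ

Isobaric: W = nRΔT = (1.08)(8.314)(278) = 2496 J.
ΔU = nCᵥΔT with Cᵥ = 5R/2: ΔU = (1.08)(20.79)(278) = 6240 J.
Q = ΔU + W = 6240 + 2496 = 8737 J.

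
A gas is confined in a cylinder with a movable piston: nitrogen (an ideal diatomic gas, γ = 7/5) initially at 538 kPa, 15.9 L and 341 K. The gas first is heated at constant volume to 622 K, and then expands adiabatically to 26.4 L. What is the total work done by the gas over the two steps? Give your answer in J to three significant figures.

W_total ≈ 7160 J

Step 1 (isochoric): W = 0 (constant volume).
After step 1: P = 981.3 kPa (V unchanged).
Step 2 (adiabatic): W = (P₁V₁ − P₂V₂)/(γ−1) = (15603 − 12739)/0.4 = 7161 J.
W_total = 0 + 7161 = 7161 J.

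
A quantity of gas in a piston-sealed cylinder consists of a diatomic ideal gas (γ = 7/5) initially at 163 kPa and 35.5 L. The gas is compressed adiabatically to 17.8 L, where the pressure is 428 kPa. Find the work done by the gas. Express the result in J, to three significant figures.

Adiabatic: W = (P₁V₁ − P₂V₂)/(γ − 1) with γ = 7/5.
P₁V₁ = 5786 J, P₂V₂ = 7618 J.
W = (5786 − 7618) / 0.4 = -4580 J.

W ≈ -4580 J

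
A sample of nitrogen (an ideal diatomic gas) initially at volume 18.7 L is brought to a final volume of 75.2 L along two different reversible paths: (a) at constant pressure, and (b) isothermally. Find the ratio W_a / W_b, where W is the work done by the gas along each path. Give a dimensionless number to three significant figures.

W_a / W_b ≈ 2.17

Path (a) isobaric: W = P₁(V₂ − V₁) → W_a/(P₁V₁) = 3.021.
Path (b) isothermal: W = P₁V₁ ln(V₂/V₁) → W_b/(P₁V₁) = 1.392.
W_a / W_b = 3.021 / 1.392 = 2.171.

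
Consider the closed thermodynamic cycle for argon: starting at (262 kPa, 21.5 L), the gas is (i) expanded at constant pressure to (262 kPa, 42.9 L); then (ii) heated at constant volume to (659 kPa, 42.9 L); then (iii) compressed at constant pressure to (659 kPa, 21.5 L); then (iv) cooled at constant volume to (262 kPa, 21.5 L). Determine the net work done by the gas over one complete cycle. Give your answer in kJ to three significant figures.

Constant-volume legs do no work.
W(i) = (262)(42.9 − 21.5) = 5607 J; W(iii) = (659)(21.5 − 42.9) = -14103 J.
W_net = 5607 − 14103 = -8496 J (the counter-clockwise enclosed area).

W_net ≈ -8.50 kJ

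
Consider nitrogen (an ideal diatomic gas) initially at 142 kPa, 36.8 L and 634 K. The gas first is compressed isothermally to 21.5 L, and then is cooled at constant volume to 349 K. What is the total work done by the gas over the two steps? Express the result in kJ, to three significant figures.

W_total ≈ -2.81 kJ

Step 1 (isothermal): W = P₁V₁ ln(V₂/V₁) = (5226) ln(21.5/36.8) = -2808 J.
Step 2 (isochoric): W = 0 (constant volume).
W_total = -2808 + 0 = -2808 J.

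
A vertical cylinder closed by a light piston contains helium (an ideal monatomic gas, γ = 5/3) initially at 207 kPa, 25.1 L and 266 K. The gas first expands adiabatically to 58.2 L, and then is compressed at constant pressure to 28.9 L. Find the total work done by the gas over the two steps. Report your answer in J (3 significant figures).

W_total ≈ 1850 J

Step 1 (adiabatic): W = (P₁V₁ − P₂V₂)/(γ−1) = (5196 − 2966)/0.667 = 3345 J.
After step 1: P = 50.96 kPa, V = 58.2 L, T = 151.8 K.
Step 2 (isobaric): W = PΔV = (50.96 kPa)(28.9 − 58.2 L) = -1493 J.
W_total = 3345 − 1493 = 1852 J.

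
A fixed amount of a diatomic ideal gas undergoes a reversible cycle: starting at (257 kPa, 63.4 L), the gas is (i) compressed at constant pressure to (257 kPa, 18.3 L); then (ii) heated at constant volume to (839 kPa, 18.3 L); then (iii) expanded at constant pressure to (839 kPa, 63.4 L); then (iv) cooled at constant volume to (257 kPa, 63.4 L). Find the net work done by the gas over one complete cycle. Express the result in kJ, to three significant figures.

W_net ≈ 26.2 kJ

Constant-volume legs do no work.
W(i) = (257)(18.3 − 63.4) = -11591 J; W(iii) = (839)(63.4 − 18.3) = 37839 J.
W_net = -11591 + 37839 = 26248 J (the clockwise enclosed area).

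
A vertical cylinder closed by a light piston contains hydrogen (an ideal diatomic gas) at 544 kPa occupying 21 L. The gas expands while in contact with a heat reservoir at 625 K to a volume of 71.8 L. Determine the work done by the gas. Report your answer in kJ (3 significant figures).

Isothermal: W = nRT ln(V₂/V₁) = P₁V₁ ln(V₂/V₁).
P₁V₁ = (544 kPa)(21 L) = 11424 J.
W = 11424 × ln(71.8/21) = 11424 × 1.229
W_by_gas = 14044 J.

W ≈ 14.0 kJ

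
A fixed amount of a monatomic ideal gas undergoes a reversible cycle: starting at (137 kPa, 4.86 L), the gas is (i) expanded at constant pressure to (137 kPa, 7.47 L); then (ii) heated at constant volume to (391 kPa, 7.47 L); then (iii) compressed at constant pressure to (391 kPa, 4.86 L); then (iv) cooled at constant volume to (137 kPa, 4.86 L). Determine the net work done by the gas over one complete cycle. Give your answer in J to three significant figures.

Constant-volume legs do no work.
W(i) = (137)(7.47 − 4.86) = 357.6 J; W(iii) = (391)(4.86 − 7.47) = -1021 J.
W_net = 357.6 − 1021 = -662.9 J (the counter-clockwise enclosed area).

W_net ≈ -663 J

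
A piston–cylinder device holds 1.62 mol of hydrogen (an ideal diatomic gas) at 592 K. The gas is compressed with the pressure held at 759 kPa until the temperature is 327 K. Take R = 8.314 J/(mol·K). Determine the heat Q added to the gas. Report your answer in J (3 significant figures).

Isobaric: W = nRΔT = (1.62)(8.314)(-265) = -3569 J.
ΔU = nCᵥΔT with Cᵥ = 5R/2: ΔU = (1.62)(20.79)(-265) = -8923 J.
Q = ΔU + W = -8923 − 3569 = -12492 J.

Q ≈ -12500 J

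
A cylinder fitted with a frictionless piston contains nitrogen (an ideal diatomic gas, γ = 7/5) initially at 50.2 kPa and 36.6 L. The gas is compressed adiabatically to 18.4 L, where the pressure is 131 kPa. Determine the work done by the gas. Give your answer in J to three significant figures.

Adiabatic: W = (P₁V₁ − P₂V₂)/(γ − 1) with γ = 7/5.
P₁V₁ = 1837 J, P₂V₂ = 2410 J.
W = (1837 − 2410) / 0.4 = -1433 J.

W ≈ -1430 J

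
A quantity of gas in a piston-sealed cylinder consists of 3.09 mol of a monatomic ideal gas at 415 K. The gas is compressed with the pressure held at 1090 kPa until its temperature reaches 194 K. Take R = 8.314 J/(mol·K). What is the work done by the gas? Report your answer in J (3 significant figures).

Isobaric: W = P ΔV = nR ΔT.
W = (3.09)(8.314)(194 − 415) = -5678 J.

W ≈ -5680 J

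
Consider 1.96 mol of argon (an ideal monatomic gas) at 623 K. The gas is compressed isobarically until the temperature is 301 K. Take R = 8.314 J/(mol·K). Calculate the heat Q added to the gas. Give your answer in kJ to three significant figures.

Isobaric: W = nRΔT = (1.96)(8.314)(-322) = -5247 J.
ΔU = nCᵥΔT with Cᵥ = 3R/2: ΔU = (1.96)(12.47)(-322) = -7871 J.
Q = ΔU + W = -7871 − 5247 = -13118 J.

Q ≈ -13.1 kJ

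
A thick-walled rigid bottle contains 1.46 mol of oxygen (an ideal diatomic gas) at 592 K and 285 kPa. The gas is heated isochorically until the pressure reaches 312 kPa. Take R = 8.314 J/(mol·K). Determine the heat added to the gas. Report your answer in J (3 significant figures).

Constant volume ⇒ W = 0, so Q = ΔU = nCᵥΔT with Cᵥ = 5R/2 = 20.79 J/(mol·K).
At constant V, T₂/T₁ = P₂/P₁ ⇒ ΔT = T₁(P₂/P₁ − 1) = 592·(312/285 − 1) = 56.08 K.
ΔU = (1.46)(20.79)(56.08) = 1702 J.

Q ≈ 1700 J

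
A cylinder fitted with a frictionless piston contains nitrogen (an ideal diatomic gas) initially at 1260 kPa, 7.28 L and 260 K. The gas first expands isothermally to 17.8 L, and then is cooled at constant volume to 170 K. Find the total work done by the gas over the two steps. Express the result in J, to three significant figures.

Step 1 (isothermal): W = P₁V₁ ln(V₂/V₁) = (9173) ln(17.8/7.28) = 8201 J.
Step 2 (isochoric): W = 0 (constant volume).
W_total = 8201 + 0 = 8201 J.

W_total ≈ 8200 J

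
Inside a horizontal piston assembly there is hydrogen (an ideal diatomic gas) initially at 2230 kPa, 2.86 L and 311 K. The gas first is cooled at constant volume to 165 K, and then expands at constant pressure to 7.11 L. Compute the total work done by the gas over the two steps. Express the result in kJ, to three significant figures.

Step 1 (isochoric): W = 0 (constant volume).
After step 1: P = 1183 kPa (V unchanged).
Step 2 (isobaric): W = PΔV = (1183 kPa)(7.11 − 2.86 L) = 5028 J.
W_total = 0 + 5028 = 5028 J.

W_total ≈ 5.03 kJ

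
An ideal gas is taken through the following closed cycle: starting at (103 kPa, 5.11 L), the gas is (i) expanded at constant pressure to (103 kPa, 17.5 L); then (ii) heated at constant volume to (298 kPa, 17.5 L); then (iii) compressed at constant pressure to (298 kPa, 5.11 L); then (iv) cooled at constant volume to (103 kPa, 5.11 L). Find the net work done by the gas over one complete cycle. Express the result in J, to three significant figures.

Constant-volume legs do no work.
W(i) = (103)(17.5 − 5.11) = 1276 J; W(iii) = (298)(5.11 − 17.5) = -3692 J.
W_net = 1276 − 3692 = -2416 J (the counter-clockwise enclosed area).

W_net ≈ -2420 J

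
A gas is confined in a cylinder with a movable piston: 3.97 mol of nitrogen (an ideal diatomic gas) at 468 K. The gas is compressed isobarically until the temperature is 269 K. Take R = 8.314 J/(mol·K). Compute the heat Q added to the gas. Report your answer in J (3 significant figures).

Isobaric: W = nRΔT = (3.97)(8.314)(-199) = -6568 J.
ΔU = nCᵥΔT with Cᵥ = 5R/2: ΔU = (3.97)(20.79)(-199) = -16421 J.
Q = ΔU + W = -16421 − 6568 = -22989 J.

Q ≈ -23000 J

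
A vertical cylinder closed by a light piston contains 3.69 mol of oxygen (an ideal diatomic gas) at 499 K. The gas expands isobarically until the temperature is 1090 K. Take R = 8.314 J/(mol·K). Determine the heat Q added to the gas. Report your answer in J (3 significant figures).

Q ≈ 63500 J

Isobaric: W = nRΔT = (3.69)(8.314)(591) = 18131 J.
ΔU = nCᵥΔT with Cᵥ = 5R/2: ΔU = (3.69)(20.79)(591) = 45328 J.
Q = ΔU + W = 45328 + 18131 = 63459 J.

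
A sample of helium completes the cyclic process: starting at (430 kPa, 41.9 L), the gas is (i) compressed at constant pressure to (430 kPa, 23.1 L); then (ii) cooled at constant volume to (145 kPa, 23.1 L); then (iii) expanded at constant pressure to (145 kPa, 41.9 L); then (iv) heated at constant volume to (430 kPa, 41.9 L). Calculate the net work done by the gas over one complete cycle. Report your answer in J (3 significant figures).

W_net ≈ -5360 J

Constant-volume legs do no work.
W(i) = (430)(23.1 − 41.9) = -8084 J; W(iii) = (145)(41.9 − 23.1) = 2726 J.
W_net = -8084 + 2726 = -5358 J (the counter-clockwise enclosed area).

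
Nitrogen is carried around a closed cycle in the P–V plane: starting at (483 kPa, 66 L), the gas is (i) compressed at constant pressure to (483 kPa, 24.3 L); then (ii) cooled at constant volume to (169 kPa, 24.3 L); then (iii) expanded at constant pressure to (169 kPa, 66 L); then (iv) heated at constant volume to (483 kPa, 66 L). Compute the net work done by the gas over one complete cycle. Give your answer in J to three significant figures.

Constant-volume legs do no work.
W(i) = (483)(24.3 − 66) = -20141 J; W(iii) = (169)(66 − 24.3) = 7047 J.
W_net = -20141 + 7047 = -13094 J (the counter-clockwise enclosed area).

W_net ≈ -13100 J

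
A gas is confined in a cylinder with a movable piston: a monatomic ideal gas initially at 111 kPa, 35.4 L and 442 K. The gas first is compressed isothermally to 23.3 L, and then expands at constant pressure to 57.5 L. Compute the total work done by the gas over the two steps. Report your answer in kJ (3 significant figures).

Step 1 (isothermal): W = P₁V₁ ln(V₂/V₁) = (3929) ln(23.3/35.4) = -1644 J.
After step 1: P = 168.6 kPa, V = 23.3 L, T = 442 K.
Step 2 (isobaric): W = PΔV = (168.6 kPa)(57.5 − 23.3 L) = 5768 J.
W_total = -1644 + 5768 = 4124 J.

W_total ≈ 4.12 kJ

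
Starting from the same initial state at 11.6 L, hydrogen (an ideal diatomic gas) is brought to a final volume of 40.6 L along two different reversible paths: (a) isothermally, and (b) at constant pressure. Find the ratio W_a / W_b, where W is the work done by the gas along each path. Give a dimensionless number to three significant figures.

Path (a) isothermal: W = P₁V₁ ln(V₂/V₁) → W_a/(P₁V₁) = 1.253.
Path (b) isobaric: W = P₁(V₂ − V₁) → W_b/(P₁V₁) = 2.5.
W_a / W_b = 1.253 / 2.5 = 0.5011.

W_a / W_b ≈ 0.501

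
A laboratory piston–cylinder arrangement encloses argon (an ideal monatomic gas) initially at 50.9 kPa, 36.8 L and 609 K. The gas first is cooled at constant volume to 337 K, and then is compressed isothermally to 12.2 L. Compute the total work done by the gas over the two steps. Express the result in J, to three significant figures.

W_total ≈ -1140 J

Step 1 (isochoric): W = 0 (constant volume).
After step 1: P = 28.17 kPa (V unchanged).
Step 2 (isothermal): W = P₁V₁ ln(V₂/V₁) = (1037) ln(12.2/36.8) = -1144 J.
W_total = 0 − 1144 = -1144 J.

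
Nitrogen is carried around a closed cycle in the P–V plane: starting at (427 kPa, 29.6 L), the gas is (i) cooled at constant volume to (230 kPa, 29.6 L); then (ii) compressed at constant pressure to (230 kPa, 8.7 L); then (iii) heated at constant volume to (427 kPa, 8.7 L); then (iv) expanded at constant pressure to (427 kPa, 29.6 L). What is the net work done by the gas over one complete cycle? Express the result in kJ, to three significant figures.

W_net ≈ 4.12 kJ

Constant-volume legs do no work.
W(ii) = (230)(8.7 − 29.6) = -4807 J; W(iv) = (427)(29.6 − 8.7) = 8924 J.
W_net = -4807 + 8924 = 4117 J (the clockwise enclosed area).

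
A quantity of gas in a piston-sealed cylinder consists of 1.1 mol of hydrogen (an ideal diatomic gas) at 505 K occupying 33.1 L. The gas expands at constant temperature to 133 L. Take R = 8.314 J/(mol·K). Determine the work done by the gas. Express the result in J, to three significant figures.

W ≈ 6420 J

Isothermal: W = nRT ln(V₂/V₁).
W = (1.1)(8.314)(505) × ln(133/33.1)
  = 4618 × 1.391
W_by_gas = 6423 J.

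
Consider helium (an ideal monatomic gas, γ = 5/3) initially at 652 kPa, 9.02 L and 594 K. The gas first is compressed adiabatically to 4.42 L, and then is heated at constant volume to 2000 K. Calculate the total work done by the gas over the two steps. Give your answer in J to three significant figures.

W_total ≈ -5370 J

Step 1 (adiabatic): W = (P₁V₁ − P₂V₂)/(γ−1) = (5881 − 9462)/0.667 = -5371 J.
Step 2 (isochoric): W = 0 (constant volume).
W_total = -5371 + 0 = -5371 J.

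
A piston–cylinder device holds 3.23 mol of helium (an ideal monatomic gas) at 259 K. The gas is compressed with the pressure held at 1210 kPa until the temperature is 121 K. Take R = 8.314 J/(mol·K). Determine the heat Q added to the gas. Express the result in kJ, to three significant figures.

Isobaric: W = nRΔT = (3.23)(8.314)(-138) = -3706 J.
ΔU = nCᵥΔT with Cᵥ = 3R/2: ΔU = (3.23)(12.47)(-138) = -5559 J.
Q = ΔU + W = -5559 − 3706 = -9265 J.

Q ≈ -9.26 kJ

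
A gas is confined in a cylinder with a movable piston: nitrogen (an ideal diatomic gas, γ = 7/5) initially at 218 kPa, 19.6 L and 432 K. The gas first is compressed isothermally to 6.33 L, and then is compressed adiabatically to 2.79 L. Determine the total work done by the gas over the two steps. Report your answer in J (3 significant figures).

Step 1 (isothermal): W = P₁V₁ ln(V₂/V₁) = (4273) ln(6.33/19.6) = -4829 J.
After step 1: P = 675 kPa, V = 6.33 L, T = 432 K.
Step 2 (adiabatic): W = (P₁V₁ − P₂V₂)/(γ−1) = (4273 − 5930)/0.4 = -4142 J.
W_total = -4829 − 4142 = -8971 J.

W_total ≈ -8970 J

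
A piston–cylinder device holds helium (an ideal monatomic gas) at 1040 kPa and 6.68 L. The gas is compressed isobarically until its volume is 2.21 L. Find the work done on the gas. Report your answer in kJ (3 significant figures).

Isobaric: W = P ΔV.
W = (1040 kPa)(2.21 − 6.68 L) = (1040)(-4.47) = -4649 J.
Work on gas = −W_by = 4649 J.

W ≈ 4.65 kJ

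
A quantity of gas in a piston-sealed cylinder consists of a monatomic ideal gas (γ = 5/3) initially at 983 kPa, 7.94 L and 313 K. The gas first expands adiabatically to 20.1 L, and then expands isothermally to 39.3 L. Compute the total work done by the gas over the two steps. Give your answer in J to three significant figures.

W_total ≈ 8220 J

Step 1 (adiabatic): W = (P₁V₁ − P₂V₂)/(γ−1) = (7805 − 4202)/0.667 = 5405 J.
After step 1: P = 209.1 kPa, V = 20.1 L, T = 168.5 K.
Step 2 (isothermal): W = P₁V₁ ln(V₂/V₁) = (4202) ln(39.3/20.1) = 2817 J.
W_total = 5405 + 2817 = 8222 J.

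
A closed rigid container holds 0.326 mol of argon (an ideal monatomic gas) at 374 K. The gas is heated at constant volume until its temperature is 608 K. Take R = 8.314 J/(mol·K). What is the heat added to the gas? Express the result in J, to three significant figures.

Q ≈ 951 J

Constant volume ⇒ W = 0, so Q = ΔU = nCᵥΔT with Cᵥ = 3R/2 = 12.47 J/(mol·K).
ΔU = (0.326)(12.47)(608 − 374) = 951.3 J.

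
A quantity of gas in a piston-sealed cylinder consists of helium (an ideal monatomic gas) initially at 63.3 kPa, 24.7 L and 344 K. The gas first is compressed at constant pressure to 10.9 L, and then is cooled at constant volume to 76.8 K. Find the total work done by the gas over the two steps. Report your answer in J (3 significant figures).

Step 1 (isobaric): W = PΔV = (63.3 kPa)(10.9 − 24.7 L) = -873.5 J.
Step 2 (isochoric): W = 0 (constant volume).
W_total = -873.5 + 0 = -873.5 J.

W_total ≈ -874 J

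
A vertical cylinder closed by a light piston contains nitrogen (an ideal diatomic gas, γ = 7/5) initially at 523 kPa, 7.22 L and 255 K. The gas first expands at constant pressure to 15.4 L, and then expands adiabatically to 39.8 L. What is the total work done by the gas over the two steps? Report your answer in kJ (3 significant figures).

W_total ≈ 10.6 kJ

Step 1 (isobaric): W = PΔV = (523 kPa)(15.4 − 7.22 L) = 4278 J.
After step 1: P = 523 kPa, V = 15.4 L, T = 543.9 K.
Step 2 (adiabatic): W = (P₁V₁ − P₂V₂)/(γ−1) = (8054 − 5509)/0.4 = 6363 J.
W_total = 4278 + 6363 = 10641 J.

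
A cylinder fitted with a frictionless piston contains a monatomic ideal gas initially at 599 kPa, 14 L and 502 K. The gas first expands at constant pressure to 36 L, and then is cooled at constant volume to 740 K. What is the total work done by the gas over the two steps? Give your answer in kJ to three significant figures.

Step 1 (isobaric): W = PΔV = (599 kPa)(36 − 14 L) = 13178 J.
Step 2 (isochoric): W = 0 (constant volume).
W_total = 13178 + 0 = 13178 J.

W_total ≈ 13.2 kJ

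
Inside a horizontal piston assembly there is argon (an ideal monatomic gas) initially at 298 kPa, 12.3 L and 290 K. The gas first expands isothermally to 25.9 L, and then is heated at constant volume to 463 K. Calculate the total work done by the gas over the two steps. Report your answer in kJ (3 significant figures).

W_total ≈ 2.73 kJ

Step 1 (isothermal): W = P₁V₁ ln(V₂/V₁) = (3665) ln(25.9/12.3) = 2729 J.
Step 2 (isochoric): W = 0 (constant volume).
W_total = 2729 + 0 = 2729 J.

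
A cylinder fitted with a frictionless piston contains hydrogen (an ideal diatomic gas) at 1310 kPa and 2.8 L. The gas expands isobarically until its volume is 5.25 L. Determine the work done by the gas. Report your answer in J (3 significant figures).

Isobaric: W = P ΔV.
W = (1310 kPa)(5.25 − 2.8 L) = (1310)(2.45) = 3210 J.

W ≈ 3210 J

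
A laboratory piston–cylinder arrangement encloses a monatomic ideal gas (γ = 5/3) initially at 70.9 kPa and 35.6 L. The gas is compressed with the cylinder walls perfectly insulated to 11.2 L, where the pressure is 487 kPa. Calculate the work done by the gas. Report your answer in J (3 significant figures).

Adiabatic: W = (P₁V₁ − P₂V₂)/(γ − 1) with γ = 5/3.
P₁V₁ = 2524 J, P₂V₂ = 5454 J.
W = (2524 − 5454) / 0.6667 = -4396 J.

W ≈ -4400 J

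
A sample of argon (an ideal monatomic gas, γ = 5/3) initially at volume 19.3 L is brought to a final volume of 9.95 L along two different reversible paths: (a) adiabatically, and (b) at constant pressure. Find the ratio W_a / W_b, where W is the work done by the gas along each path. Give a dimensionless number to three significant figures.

W_a / W_b ≈ 1.72

Path (a) adiabatic: W = P₁V₁(1 − (V₁/V₂)^(γ−1))/(γ−1) → W_a/(P₁V₁) = -0.833.
Path (b) isobaric: W = P₁(V₂ − V₁) → W_b/(P₁V₁) = -0.4845.
W_a / W_b = -0.833 / -0.4845 = 1.719.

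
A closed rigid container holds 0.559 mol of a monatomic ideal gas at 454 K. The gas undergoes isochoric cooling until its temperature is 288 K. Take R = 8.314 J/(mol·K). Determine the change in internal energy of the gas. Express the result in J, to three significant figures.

Constant volume ⇒ W = 0, so Q = ΔU = nCᵥΔT with Cᵥ = 3R/2 = 12.47 J/(mol·K).
ΔU = (0.559)(12.47)(288 − 454) = -1157 J.

ΔU ≈ -1160 J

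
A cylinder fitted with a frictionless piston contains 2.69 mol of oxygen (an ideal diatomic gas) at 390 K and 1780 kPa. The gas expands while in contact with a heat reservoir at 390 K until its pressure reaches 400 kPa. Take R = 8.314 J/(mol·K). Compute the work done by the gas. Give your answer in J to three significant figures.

Isothermal process: W = nRT ln(V₂/V₁) = nRT ln(P₁/P₂).
W = (2.69)(8.314)(390) × ln(1780/400)
  = 8722 × ln(4.45) = 8722 × 1.493
W_by_gas = 13021 J.

W ≈ 13000 J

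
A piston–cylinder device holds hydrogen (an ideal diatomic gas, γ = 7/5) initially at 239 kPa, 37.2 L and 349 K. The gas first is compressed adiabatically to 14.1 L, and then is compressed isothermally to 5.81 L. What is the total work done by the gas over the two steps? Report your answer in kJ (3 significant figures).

W_total ≈ -22.2 kJ

Step 1 (adiabatic): W = (P₁V₁ − P₂V₂)/(γ−1) = (8891 − 13106)/0.4 = -10538 J.
After step 1: P = 929.5 kPa, V = 14.1 L, T = 514.5 K.
Step 2 (isothermal): W = P₁V₁ ln(V₂/V₁) = (13106) ln(5.81/14.1) = -11620 J.
W_total = -10538 − 11620 = -22158 J.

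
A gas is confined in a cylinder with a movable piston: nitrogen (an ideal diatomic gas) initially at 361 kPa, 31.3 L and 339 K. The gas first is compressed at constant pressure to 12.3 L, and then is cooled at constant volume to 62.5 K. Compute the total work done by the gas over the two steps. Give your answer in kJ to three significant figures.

Step 1 (isobaric): W = PΔV = (361 kPa)(12.3 − 31.3 L) = -6859 J.
Step 2 (isochoric): W = 0 (constant volume).
W_total = -6859 + 0 = -6859 J.

W_total ≈ -6.86 kJ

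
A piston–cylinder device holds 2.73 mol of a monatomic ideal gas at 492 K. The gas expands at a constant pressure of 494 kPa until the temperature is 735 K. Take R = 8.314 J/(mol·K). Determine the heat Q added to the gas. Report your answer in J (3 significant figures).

Isobaric: W = nRΔT = (2.73)(8.314)(243) = 5515 J.
ΔU = nCᵥΔT with Cᵥ = 3R/2: ΔU = (2.73)(12.47)(243) = 8273 J.
Q = ΔU + W = 8273 + 5515 = 13789 J.

Q ≈ 13800 J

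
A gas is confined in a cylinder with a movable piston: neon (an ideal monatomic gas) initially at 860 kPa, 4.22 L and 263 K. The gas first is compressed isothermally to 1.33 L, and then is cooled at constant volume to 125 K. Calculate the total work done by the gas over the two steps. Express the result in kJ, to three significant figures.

Step 1 (isothermal): W = P₁V₁ ln(V₂/V₁) = (3629) ln(1.33/4.22) = -4190 J.
Step 2 (isochoric): W = 0 (constant volume).
W_total = -4190 + 0 = -4190 J.

W_total ≈ -4.19 kJ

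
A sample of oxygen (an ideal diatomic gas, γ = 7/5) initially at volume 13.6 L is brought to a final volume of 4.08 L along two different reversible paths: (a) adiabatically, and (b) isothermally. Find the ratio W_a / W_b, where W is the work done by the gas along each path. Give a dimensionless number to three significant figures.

W_a / W_b ≈ 1.28

Path (a) adiabatic: W = P₁V₁(1 − (V₁/V₂)^(γ−1))/(γ−1) → W_a/(P₁V₁) = -1.547.
Path (b) isothermal: W = P₁V₁ ln(V₂/V₁) → W_b/(P₁V₁) = -1.204.
W_a / W_b = -1.547 / -1.204 = 1.285.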